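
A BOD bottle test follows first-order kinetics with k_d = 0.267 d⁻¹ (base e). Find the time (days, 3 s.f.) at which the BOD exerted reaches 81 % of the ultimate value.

y/L₀ = 1 − e^(−k_d t) = 0.81 ⇒ e^(−k_d t) = 0.190
t = −ln(0.190) / 0.267 = 1.661 / 0.267 = 6.220 d.

t ≈ 6.22 d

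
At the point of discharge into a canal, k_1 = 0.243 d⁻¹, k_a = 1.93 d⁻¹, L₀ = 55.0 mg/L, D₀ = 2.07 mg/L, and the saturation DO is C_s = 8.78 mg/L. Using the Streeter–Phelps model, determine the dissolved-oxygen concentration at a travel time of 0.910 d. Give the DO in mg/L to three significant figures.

k_1 L₀/(k_a−k_1) = 0.243×55.0/(1.93−0.243) = 13.37/1.687 = 7.922 mg/L.
e^(−k_1 t) = e^(−0.243×0.9100) = 0.8016; e^(−k_a t) = e^(−1.93×0.9100) = 0.1727.
D = 7.922 × (0.8016 − 0.1727) + 2.07 × 0.1727 = 4.983 + 0.3575 = 5.340 mg/L.
DO = C_s − D = 8.78 − 5.340 = 3.440 mg/L.

DO ≈ 3.44 mg/L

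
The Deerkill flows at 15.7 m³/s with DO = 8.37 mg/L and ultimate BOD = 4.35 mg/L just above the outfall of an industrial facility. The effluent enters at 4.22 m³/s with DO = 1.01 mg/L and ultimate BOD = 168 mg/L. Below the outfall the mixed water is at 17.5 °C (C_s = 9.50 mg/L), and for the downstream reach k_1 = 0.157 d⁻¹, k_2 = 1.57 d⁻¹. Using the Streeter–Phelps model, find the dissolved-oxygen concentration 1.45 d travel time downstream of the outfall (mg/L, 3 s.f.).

DO ≈ 6.22 mg/L

Mixed DO = (15.7×8.37 + 4.22×1.01)/(15.7+4.22) = 135.7/19.92 = 6.811 mg/L.
Mixed L₀ = (15.7×4.35 + 4.22×168)/(19.92) = 777.3/19.92 = 39.02 mg/L.
Initial deficit D₀ = C_s − DO₀ = 9.50 − 6.811 = 2.689 mg/L.
D(1.45) = [0.157×39.02/(1.57−0.157)](e^(−0.157×1.45) − e^(−1.57×1.45)) + 2.689 e^(−1.57×1.45)
= 4.335 × (0.7964 − 0.1026) + 2.689 × 0.1026 = 3.284 mg/L.
DO = 9.50 − 3.284 = 6.216 mg/L.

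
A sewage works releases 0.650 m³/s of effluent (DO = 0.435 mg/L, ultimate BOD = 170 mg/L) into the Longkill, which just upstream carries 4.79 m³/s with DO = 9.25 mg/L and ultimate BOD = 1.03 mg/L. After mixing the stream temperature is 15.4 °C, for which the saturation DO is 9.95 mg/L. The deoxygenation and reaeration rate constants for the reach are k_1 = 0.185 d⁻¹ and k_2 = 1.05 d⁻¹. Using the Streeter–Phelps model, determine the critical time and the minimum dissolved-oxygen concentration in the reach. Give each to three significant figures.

Mixed DO = (4.79×9.25 + 0.650×0.435)/(4.79+0.650) = 44.59/5.440 = 8.197 mg/L.
Mixed L₀ = (4.79×1.03 + 0.650×170)/(5.440) = 115.4/5.440 = 21.22 mg/L.
Initial deficit D₀ = C_s − DO₀ = 9.95 − 8.197 = 1.753 mg/L.
t_c = (1/0.8650) ln[(1.05/0.185)(1 − 1.753×0.8650/(0.185×21.22))] = 1.156 × ln(3.483) = 1.443 d.
D_c = (0.185/1.05) × 21.22 × e^(−0.185×1.443) = 0.1762 × 21.22 × 0.7658 = 2.863 mg/L.
Minimum DO = 9.95 − 2.863 = 7.087 mg/L.

t_c ≈ 1.44 d; minimum DO ≈ 7.09 mg/L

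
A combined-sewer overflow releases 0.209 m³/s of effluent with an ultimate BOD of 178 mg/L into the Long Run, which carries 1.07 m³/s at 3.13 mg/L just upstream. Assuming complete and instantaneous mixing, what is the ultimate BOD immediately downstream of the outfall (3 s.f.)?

Flow-weighted mixing: C = (Q_r C_r + Q_w C_w)/(Q_r + Q_w)
= (1.07×3.13 + 0.209×178)/(1.07 + 0.209) = 40.55/1.279 = 31.71 mg/L.

31.7 mg/L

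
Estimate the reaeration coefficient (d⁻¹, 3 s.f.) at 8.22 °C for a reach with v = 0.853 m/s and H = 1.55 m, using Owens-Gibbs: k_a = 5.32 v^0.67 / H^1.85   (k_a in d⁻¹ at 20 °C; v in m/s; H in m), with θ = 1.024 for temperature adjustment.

k_a ≈ 1.61 d⁻¹

k_a(20) = 5.32 × 0.853^0.67 / 1.55^1.85 = 5.32 × 0.8990 / 2.250 = 2.126 d⁻¹.
k_a(8.22) = 2.126 × 1.024^(8.22−20) = 2.126 × 0.7563 = 1.608 d⁻¹.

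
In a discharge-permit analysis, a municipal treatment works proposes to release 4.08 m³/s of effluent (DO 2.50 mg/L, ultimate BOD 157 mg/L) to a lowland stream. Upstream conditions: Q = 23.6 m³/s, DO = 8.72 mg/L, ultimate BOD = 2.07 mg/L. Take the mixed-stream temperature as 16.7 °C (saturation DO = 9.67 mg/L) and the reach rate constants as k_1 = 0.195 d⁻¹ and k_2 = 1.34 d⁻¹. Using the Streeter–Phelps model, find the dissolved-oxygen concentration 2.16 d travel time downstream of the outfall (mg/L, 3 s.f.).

Mixed DO = (23.6×8.72 + 4.08×2.50)/(23.6+4.08) = 216.0/27.68 = 7.803 mg/L.
Mixed L₀ = (23.6×2.07 + 4.08×157)/(27.68) = 689.4/27.68 = 24.91 mg/L.
Initial deficit D₀ = C_s − DO₀ = 9.67 − 7.803 = 1.867 mg/L.
D(2.16) = [0.195×24.91/(1.34−0.195)](e^(−0.195×2.16) − e^(−1.34×2.16)) + 1.867 e^(−1.34×2.16)
= 4.242 × (0.6563 − 0.05533) + 1.867 × 0.05533 = 2.652 mg/L.
DO = 9.67 − 2.652 = 7.018 mg/L.

DO ≈ 7.02 mg/L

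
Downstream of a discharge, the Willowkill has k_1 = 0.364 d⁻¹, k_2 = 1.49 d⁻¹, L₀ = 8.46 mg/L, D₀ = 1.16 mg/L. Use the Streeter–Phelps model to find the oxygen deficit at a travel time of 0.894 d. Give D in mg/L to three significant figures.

k_1 L₀/(k_2−k_1) = 0.364×8.46/(1.49−0.364) = 3.079/1.126 = 2.735 mg/L.
e^(−k_1 t) = e^(−0.364×0.8940) = 0.7222; e^(−k_2 t) = e^(−1.49×0.8940) = 0.2639.
D = 2.735 × (0.7222 − 0.2639) + 1.16 × 0.2639 = 1.253 + 0.3062 = 1.560 mg/L.

D ≈ 1.56 mg/L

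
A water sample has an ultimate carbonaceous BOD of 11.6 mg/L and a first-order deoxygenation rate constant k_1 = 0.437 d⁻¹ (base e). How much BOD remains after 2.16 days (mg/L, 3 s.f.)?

L_t = L₀ e^(−k_1 t) = 11.6 × e^(−0.437×2.16) = 11.6 × 0.3891 = 4.514 mg/L.

L ≈ 4.51 mg/L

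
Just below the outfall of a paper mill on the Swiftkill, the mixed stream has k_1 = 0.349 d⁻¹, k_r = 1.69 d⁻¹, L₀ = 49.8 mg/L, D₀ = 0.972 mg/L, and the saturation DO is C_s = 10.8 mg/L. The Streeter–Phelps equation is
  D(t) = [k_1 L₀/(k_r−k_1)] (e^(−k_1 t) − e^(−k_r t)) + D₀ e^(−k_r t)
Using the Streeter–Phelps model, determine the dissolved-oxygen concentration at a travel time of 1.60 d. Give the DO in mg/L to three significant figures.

DO ≈ 4.19 mg/L

k_1 L₀/(k_r−k_1) = 0.349×49.8/(1.69−0.349) = 17.38/1.341 = 12.96 mg/L.
e^(−k_1 t) = e^(−0.349×1.600) = 0.5721; e^(−k_r t) = e^(−1.69×1.600) = 0.06694.
D = 12.96 × (0.5721 − 0.06694) + 0.972 × 0.06694 = 6.548 + 0.06506 = 6.613 mg/L.
DO = C_s − D = 10.8 − 6.613 = 4.187 mg/L.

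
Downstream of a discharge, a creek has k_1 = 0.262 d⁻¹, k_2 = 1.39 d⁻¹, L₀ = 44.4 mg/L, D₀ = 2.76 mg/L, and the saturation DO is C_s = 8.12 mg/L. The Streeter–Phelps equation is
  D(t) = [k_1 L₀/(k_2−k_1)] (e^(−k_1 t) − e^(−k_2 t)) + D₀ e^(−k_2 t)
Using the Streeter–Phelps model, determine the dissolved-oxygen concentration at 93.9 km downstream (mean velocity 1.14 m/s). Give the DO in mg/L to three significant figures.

DO ≈ 2.09 mg/L

Travel time t = x/v = 93.9 km / (1.14 m/s) = 93900 m / 1.14 m/s = 82370 s = 0.9533 d.
k_1 L₀/(k_2−k_1) = 0.262×44.4/(1.39−0.262) = 11.63/1.128 = 10.31 mg/L.
e^(−k_1 t) = e^(−0.262×0.9533) = 0.7790; e^(−k_2 t) = e^(−1.39×0.9533) = 0.2658.
D = 10.31 × (0.7790 − 0.2658) + 2.76 × 0.2658 = 5.293 + 0.7335 = 6.026 mg/L.
DO = C_s − D = 8.12 − 6.026 = 2.094 mg/L.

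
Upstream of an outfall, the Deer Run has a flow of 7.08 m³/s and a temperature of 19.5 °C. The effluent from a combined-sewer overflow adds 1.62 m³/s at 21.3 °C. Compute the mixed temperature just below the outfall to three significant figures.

Flow-weighted mixing: C = (Q_r C_r + Q_w C_w)/(Q_r + Q_w)
= (7.08×19.5 + 1.62×21.3)/(7.08 + 1.62) = 172.6/8.700 = 19.84 °C.

19.8 °C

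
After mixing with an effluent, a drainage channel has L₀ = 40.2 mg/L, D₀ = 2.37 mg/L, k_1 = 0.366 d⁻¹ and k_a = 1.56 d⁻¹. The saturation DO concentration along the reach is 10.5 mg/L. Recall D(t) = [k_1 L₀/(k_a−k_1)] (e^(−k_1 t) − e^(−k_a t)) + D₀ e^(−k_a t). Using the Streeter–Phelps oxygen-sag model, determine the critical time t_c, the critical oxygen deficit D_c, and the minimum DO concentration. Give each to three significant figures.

t_c = [1/(k_a−k_1)] ln[(k_a/k_1)(1 − D₀(k_a−k_1)/(k_1 L₀))]
= [1/(1.56−0.366)] ln[(1.56/0.366)(1 − 2.37×1.194/(0.366×40.2))]
= (1/1.194) ln[4.262 × 0.8077] = 0.8375 × ln(3.443) = 0.8375 × 1.236 = 1.035 d.
L(t_c) = L₀ e^(−k_1 t_c) = 40.2 × 0.6846 = 27.52 mg/L, and at the critical point k_a D_c = k_1 L, so D_c = (0.366/1.56) × 27.52 = 6.457 mg/L.
Minimum DO = C_s − D_c = 10.5 − 6.457 = 4.043 mg/L.

t_c ≈ 1.04 d; D_c ≈ 6.46 mg/L; min DO ≈ 4.04 mg/L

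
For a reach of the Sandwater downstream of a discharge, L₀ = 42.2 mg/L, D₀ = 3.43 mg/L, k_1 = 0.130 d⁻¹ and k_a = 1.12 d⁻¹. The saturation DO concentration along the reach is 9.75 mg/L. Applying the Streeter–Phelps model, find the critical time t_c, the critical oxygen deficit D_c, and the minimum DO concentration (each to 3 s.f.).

t_c ≈ 1.20 d; D_c ≈ 4.19 mg/L; min DO ≈ 5.56 mg/L

At the critical point dD/dt = 0, so k_1 L₀ e^(−k_1 t) = k_a D. Substituting D(t) from the Streeter–Phelps equation and solving for t gives
t_c = ln[(k_a/k_1)(1 − D₀(k_a−k_1)/(k_1 L₀))] / (k_a−k_1).
Here k_a−k_1 = 0.9900 d⁻¹ and 1 − D₀(k_a−k_1)/(k_1 L₀) = 1 − 3.43×0.9900/(0.130×42.2) = 0.3810, so
t_c = ln(8.615 × 0.3810) / 0.9900 = 1.189 / 0.9900 = 1.201 d.
D_c = (k_1/k_a) L₀ e^(−k_1 t_c) = (0.130/1.12) × 42.2 × e^(−0.130×1.201) = 0.1161 × 42.2 × 0.8555 = 4.190 mg/L.
Minimum DO = C_s − D_c = 9.75 − 4.190 = 5.560 mg/L.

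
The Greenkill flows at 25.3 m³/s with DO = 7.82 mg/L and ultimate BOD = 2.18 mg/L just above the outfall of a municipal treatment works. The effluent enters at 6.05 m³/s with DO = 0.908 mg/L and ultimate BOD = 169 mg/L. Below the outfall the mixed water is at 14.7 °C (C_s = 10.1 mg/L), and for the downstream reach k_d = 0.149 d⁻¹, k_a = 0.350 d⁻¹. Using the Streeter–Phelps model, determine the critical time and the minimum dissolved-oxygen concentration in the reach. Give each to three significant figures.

Mixed DO = (25.3×7.82 + 6.05×0.908)/(25.3+6.05) = 203.3/31.35 = 6.486 mg/L.
Mixed L₀ = (25.3×2.18 + 6.05×169)/(31.35) = 1078/31.35 = 34.37 mg/L.
Initial deficit D₀ = C_s − DO₀ = 10.1 − 6.486 = 3.614 mg/L.
t_c = (1/0.2010) ln[(0.350/0.149)(1 − 3.614×0.2010/(0.149×34.37))] = 4.975 × ln(2.016) = 3.488 d.
D_c = (0.149/0.350) × 34.37 × e^(−0.149×3.488) = 0.4257 × 34.37 × 0.5947 = 8.703 mg/L.
Minimum DO = 10.1 − 8.703 = 1.397 mg/L.

t_c ≈ 3.49 d; minimum DO ≈ 1.40 mg/L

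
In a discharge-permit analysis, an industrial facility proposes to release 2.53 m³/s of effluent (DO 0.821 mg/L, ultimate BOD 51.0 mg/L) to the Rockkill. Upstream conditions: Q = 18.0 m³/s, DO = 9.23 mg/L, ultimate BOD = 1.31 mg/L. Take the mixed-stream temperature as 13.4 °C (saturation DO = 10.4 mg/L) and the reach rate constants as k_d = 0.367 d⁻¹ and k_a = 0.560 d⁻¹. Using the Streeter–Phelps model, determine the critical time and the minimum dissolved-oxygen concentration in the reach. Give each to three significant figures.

Mixed DO = (18.0×9.23 + 2.53×0.821)/(18.0+2.53) = 168.2/20.53 = 8.194 mg/L.
Mixed L₀ = (18.0×1.31 + 2.53×51.0)/(20.53) = 152.6/20.53 = 7.434 mg/L.
Initial deficit D₀ = C_s − DO₀ = 10.4 − 8.194 = 2.206 mg/L.
t_c = (1/0.1930) ln[(0.560/0.367)(1 − 2.206×0.1930/(0.367×7.434))] = 5.181 × ln(1.288) = 1.310 d.
D_c = (0.367/0.560) × 7.434 × e^(−0.367×1.310) = 0.6554 × 7.434 × 0.6183 = 3.012 mg/L.
Minimum DO = 10.4 − 3.012 = 7.388 mg/L.

t_c ≈ 1.31 d; minimum DO ≈ 7.39 mg/L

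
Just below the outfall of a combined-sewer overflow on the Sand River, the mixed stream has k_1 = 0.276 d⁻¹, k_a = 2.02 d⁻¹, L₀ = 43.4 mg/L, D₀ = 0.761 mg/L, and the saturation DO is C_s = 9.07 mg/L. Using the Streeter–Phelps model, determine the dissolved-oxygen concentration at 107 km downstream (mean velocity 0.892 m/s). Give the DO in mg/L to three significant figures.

Travel time t = x/v = 107 km / (0.892 m/s) = 107000 m / 0.892 m/s = 120000 s = 1.388 d.
k_1 L₀/(k_a−k_1) = 0.276×43.4/(2.02−0.276) = 11.98/1.744 = 6.868 mg/L.
e^(−k_1 t) = e^(−0.276×1.388) = 0.6817; e^(−k_a t) = e^(−2.02×1.388) = 0.06054.
D = 6.868 × (0.6817 − 0.06054) + 0.761 × 0.06054 = 4.266 + 0.04607 = 4.312 mg/L.
DO = C_s − D = 9.07 − 4.312 = 4.758 mg/L.

DO ≈ 4.76 mg/L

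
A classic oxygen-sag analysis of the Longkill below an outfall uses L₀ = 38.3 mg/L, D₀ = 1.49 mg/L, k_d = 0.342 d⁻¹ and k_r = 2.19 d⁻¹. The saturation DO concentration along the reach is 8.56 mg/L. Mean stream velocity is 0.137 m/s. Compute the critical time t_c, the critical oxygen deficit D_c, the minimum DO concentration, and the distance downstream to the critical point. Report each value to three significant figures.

With k_r/k_d = 6.404 and 1 − D₀(k_r−k_d)/(k_d L₀) = 0.7898,
t_c = ln(6.404 × 0.7898) / (2.19 − 0.342) = ln(5.057) / 1.848 = 1.621/1.848 = 0.8771 d.
D_c = (k_d/k_r) L₀ e^(−k_d t_c) = (0.342/2.19) × 38.3 × e^(−0.342×0.8771) = 0.1562 × 38.3 × 0.7408 = 4.431 mg/L.
Minimum DO = C_s − D_c = 8.56 − 4.431 = 4.129 mg/L.
x_c = v t_c = 0.137 m/s × 0.8771 d × 86400 s/d = 10380 m ≈ 10.4 km.

t_c ≈ 0.877 d; D_c ≈ 4.43 mg/L; min DO ≈ 4.13 mg/L; x_c ≈ 10.4 km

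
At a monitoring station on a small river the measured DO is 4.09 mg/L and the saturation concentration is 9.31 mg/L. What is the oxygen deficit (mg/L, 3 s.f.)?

D = C_s − C = 9.31 − 4.09 = 5.22 mg/L.

D ≈ 5.22 mg/L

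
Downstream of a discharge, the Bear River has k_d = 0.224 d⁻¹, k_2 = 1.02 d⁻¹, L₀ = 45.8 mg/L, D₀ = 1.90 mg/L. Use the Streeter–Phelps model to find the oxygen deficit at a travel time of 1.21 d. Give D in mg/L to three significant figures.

k_d L₀/(k_2−k_d) = 0.224×45.8/(1.02−0.224) = 10.26/0.7960 = 12.89 mg/L.
e^(−k_d t) = e^(−0.224×1.210) = 0.7626; e^(−k_2 t) = e^(−1.02×1.210) = 0.2911.
D = 12.89 × (0.7626 − 0.2911) + 1.90 × 0.2911 = 6.077 + 0.5530 = 6.630 mg/L.

D ≈ 6.63 mg/L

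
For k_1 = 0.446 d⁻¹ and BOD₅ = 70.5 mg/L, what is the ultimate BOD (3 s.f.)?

BOD₅ = L₀(1 − e^(−5k_1)) ⇒ L₀ = BOD₅ / (1 − e^(−5×0.446))
= 70.5 / (1 − 0.1075) = 70.5 / 0.8925 = 78.99 mg/L.

L₀ ≈ 79.0 mg/L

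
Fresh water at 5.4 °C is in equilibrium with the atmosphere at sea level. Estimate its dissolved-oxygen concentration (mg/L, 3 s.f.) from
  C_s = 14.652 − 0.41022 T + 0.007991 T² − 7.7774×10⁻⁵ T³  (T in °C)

C_s ≈ 12.7 mg/L

C_s = 14.652 − 0.41022×5.4 + 0.007991×5.4² − 7.7774×10⁻⁵×5.4³ = 12.66 mg/L.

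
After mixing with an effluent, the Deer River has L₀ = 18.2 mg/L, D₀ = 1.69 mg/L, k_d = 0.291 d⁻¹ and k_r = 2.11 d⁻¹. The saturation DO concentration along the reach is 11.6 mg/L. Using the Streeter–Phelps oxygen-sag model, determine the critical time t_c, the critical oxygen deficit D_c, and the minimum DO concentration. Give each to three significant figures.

t_c ≈ 0.612 d; D_c ≈ 2.10 mg/L; min DO ≈ 9.50 mg/L

With k_r/k_d = 7.251 and 1 − D₀(k_r−k_d)/(k_d L₀) = 0.4196,
t_c = ln(7.251 × 0.4196) / (2.11 − 0.291) = ln(3.042) / 1.819 = 1.113/1.819 = 0.6116 d.
D_c = (k_d/k_r) L₀ e^(−k_d t_c) = (0.291/2.11) × 18.2 × e^(−0.291×0.6116) = 0.1379 × 18.2 × 0.8370 = 2.101 mg/L.
Minimum DO = C_s − D_c = 11.6 − 2.101 = 9.499 mg/L.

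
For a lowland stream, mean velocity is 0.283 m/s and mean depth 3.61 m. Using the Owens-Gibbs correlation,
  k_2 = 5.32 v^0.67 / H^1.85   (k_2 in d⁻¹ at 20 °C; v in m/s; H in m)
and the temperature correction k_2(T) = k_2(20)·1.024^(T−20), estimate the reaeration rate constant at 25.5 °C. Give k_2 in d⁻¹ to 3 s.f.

k_2(20) = 5.32 × 0.283^0.67 / 3.61^1.85 = 5.32 × 0.4292 / 10.75 = 0.2124 d⁻¹.
k_2(25.5) = 0.2124 × 1.024^(25.5−20) = 0.2124 × 1.139 = 0.2420 d⁻¹.

k_2 ≈ 0.242 d⁻¹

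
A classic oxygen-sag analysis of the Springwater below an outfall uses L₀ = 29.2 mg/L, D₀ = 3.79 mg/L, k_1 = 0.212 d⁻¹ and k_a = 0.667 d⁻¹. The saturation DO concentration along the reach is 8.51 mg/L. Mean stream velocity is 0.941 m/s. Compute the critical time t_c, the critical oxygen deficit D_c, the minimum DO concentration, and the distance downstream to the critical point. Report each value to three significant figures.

With k_a/k_1 = 3.146 and 1 − D₀(k_a−k_1)/(k_1 L₀) = 0.7214,
t_c = ln(3.146 × 0.7214) / (0.667 − 0.212) = ln(2.270) / 0.4550 = 0.8197/0.4550 = 1.802 d.
L(t_c) = L₀ e^(−k_1 t_c) = 29.2 × 0.6825 = 19.93 mg/L, and at the critical point k_a D_c = k_1 L, so D_c = (0.212/0.667) × 19.93 = 6.335 mg/L.
Minimum DO = C_s − D_c = 8.51 − 6.335 = 2.175 mg/L.
x_c = v t_c = 0.941 m/s × 1.802 d × 86400 s/d = 146500 m ≈ 146 km.

t_c ≈ 1.80 d; D_c ≈ 6.33 mg/L; min DO ≈ 2.18 mg/L; x_c ≈ 146 km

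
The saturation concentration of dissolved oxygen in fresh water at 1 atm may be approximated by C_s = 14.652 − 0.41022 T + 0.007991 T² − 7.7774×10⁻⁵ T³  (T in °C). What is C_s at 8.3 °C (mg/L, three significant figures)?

C_s = 14.652 − 0.41022×8.3 + 0.007991×8.3² − 7.7774×10⁻⁵×8.3³ = 11.75 mg/L.

C_s ≈ 11.8 mg/L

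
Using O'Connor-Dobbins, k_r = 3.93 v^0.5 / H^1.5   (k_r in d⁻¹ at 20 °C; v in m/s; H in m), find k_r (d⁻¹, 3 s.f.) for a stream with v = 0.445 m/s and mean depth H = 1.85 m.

k_r ≈ 1.04 d⁻¹

k_r = 3.93 × 0.445^0.5 / 1.85^1.5 = 3.93 × 0.6671 / 2.516 = 1.042 d⁻¹.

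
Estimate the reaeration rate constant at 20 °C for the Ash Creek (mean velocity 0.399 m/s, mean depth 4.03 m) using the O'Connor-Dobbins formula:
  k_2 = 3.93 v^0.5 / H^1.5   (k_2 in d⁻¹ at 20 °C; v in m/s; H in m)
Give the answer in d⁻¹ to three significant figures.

k_2 ≈ 0.307 d⁻¹

k_2 = 3.93 × 0.399^0.5 / 4.03^1.5 = 3.93 × 0.6317 / 8.090 = 0.3068 d⁻¹.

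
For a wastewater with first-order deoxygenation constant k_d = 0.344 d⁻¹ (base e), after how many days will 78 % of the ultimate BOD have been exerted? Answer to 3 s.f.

y/L₀ = 1 − e^(−k_d t) = 0.78 ⇒ e^(−k_d t) = 0.220
t = −ln(0.220) / 0.344 = 1.514 / 0.344 = 4.402 d.

t ≈ 4.40 d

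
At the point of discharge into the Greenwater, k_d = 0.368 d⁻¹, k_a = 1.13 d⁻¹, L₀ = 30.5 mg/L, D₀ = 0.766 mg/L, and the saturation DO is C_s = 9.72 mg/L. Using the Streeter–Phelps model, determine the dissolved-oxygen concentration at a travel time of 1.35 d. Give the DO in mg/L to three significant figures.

DO ≈ 3.79 mg/L

k_d L₀/(k_a−k_d) = 0.368×30.5/(1.13−0.368) = 11.22/0.7620 = 14.73 mg/L.
e^(−k_d t) = e^(−0.368×1.350) = 0.6085; e^(−k_a t) = e^(−1.13×1.350) = 0.2175.
D = 14.73 × (0.6085 − 0.2175) + 0.766 × 0.2175 = 5.759 + 0.1666 = 5.925 mg/L.
DO = C_s − D = 9.72 − 5.925 = 3.795 mg/L.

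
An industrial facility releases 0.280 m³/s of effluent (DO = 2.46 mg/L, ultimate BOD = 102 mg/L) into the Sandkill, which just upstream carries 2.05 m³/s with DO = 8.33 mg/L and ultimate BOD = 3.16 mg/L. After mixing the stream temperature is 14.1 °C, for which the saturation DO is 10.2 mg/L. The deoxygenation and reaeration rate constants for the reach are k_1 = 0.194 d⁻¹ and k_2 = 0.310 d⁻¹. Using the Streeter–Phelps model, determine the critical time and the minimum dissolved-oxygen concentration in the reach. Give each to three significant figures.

Mixed DO = (2.05×8.33 + 0.280×2.46)/(2.05+0.280) = 17.77/2.330 = 7.625 mg/L.
Mixed L₀ = (2.05×3.16 + 0.280×102)/(2.330) = 35.04/2.330 = 15.04 mg/L.
Initial deficit D₀ = C_s − DO₀ = 10.2 − 7.625 = 2.575 mg/L.
t_c = (1/0.1160) ln[(0.310/0.194)(1 − 2.575×0.1160/(0.194×15.04))] = 8.621 × ln(1.434) = 3.109 d.
D_c = (0.194/0.310) × 15.04 × e^(−0.194×3.109) = 0.6258 × 15.04 × 0.5471 = 5.148 mg/L.
Minimum DO = 10.2 − 5.148 = 5.052 mg/L.

t_c ≈ 3.11 d; minimum DO ≈ 5.05 mg/L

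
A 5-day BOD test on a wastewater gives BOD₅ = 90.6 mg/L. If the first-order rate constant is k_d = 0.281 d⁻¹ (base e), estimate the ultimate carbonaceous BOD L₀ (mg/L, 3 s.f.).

L₀ ≈ 120 mg/L

BOD₅ = L₀(1 − e^(−5k_d)) ⇒ L₀ = BOD₅ / (1 − e^(−5×0.281))
= 90.6 / (1 − 0.2454) = 90.6 / 0.7546 = 120.1 mg/L.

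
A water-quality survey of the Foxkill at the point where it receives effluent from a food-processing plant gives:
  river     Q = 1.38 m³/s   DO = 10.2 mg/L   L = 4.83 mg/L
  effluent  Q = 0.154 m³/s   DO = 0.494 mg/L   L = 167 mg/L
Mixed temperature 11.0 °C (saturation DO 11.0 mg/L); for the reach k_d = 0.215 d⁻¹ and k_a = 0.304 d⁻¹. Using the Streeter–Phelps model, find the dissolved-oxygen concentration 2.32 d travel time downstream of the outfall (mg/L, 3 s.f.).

DO ≈ 4.35 mg/L

Mixed DO = (1.38×10.2 + 0.154×0.494)/(1.38+0.154) = 14.15/1.534 = 9.226 mg/L.
Mixed L₀ = (1.38×4.83 + 0.154×167)/(1.534) = 32.38/1.534 = 21.11 mg/L.
Initial deficit D₀ = C_s − DO₀ = 11.0 − 9.226 = 1.774 mg/L.
D(2.32) = [0.215×21.11/(0.304−0.215)](e^(−0.215×2.32) − e^(−0.304×2.32)) + 1.774 e^(−0.304×2.32)
= 51.00 × (0.6073 − 0.4940) + 1.774 × 0.4940 = 6.654 mg/L.
DO = 11.0 − 6.654 = 4.346 mg/L.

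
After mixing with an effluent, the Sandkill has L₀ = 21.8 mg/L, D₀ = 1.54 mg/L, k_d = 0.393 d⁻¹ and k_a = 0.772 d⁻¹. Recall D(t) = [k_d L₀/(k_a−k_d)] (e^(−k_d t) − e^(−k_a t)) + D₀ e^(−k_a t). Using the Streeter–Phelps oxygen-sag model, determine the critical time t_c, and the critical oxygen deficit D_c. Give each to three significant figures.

At the critical point dD/dt = 0, so k_d L₀ e^(−k_d t) = k_a D. Substituting D(t) from the Streeter–Phelps equation and solving for t gives
t_c = ln[(k_a/k_d)(1 − D₀(k_a−k_d)/(k_d L₀))] / (k_a−k_d).
Here k_a−k_d = 0.3790 d⁻¹ and 1 − D₀(k_a−k_d)/(k_d L₀) = 1 − 1.54×0.3790/(0.393×21.8) = 0.9319, so
t_c = ln(1.964 × 0.9319) / 0.3790 = 0.6046 / 0.3790 = 1.595 d.
D_c = (k_d/k_a) L₀ e^(−k_d t_c) = (0.393/0.772) × 21.8 × e^(−0.393×1.595) = 0.5091 × 21.8 × 0.5342 = 5.929 mg/L.

t_c ≈ 1.60 d; D_c ≈ 5.93 mg/L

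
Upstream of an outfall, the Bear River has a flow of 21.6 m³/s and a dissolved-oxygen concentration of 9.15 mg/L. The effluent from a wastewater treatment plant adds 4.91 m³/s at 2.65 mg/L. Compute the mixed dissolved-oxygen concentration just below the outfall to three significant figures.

Flow-weighted mixing: C = (Q_r C_r + Q_w C_w)/(Q_r + Q_w)
= (21.6×9.15 + 4.91×2.65)/(21.6 + 4.91) = 210.7/26.51 = 7.946 mg/L.

7.95 mg/L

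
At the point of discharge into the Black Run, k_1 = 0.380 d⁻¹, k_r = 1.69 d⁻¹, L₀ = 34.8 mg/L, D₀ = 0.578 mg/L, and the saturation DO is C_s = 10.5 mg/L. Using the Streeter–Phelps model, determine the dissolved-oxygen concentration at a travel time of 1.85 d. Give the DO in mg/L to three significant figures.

k_1 L₀/(k_r−k_1) = 0.380×34.8/(1.69−0.380) = 13.22/1.310 = 10.09 mg/L.
e^(−k_1 t) = e^(−0.380×1.850) = 0.4951; e^(−k_r t) = e^(−1.69×1.850) = 0.04387.
D = 10.09 × (0.4951 − 0.04387) + 0.578 × 0.04387 = 4.555 + 0.02536 = 4.580 mg/L.
DO = C_s − D = 10.5 − 4.580 = 5.920 mg/L.

DO ≈ 5.92 mg/L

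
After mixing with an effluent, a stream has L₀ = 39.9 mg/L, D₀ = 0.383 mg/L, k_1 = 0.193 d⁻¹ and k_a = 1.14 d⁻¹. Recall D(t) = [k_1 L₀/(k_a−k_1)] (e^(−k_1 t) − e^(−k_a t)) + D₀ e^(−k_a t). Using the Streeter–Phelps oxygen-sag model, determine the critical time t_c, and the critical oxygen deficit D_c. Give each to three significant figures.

t_c ≈ 1.82 d; D_c ≈ 4.75 mg/L

At the critical point dD/dt = 0, so k_1 L₀ e^(−k_1 t) = k_a D. Substituting D(t) from the Streeter–Phelps equation and solving for t gives
t_c = ln[(k_a/k_1)(1 − D₀(k_a−k_1)/(k_1 L₀))] / (k_a−k_1).
Here k_a−k_1 = 0.9470 d⁻¹ and 1 − D₀(k_a−k_1)/(k_1 L₀) = 1 − 0.383×0.9470/(0.193×39.9) = 0.9529, so
t_c = ln(5.907 × 0.9529) / 0.9470 = 1.728 / 0.9470 = 1.825 d.
L(t_c) = L₀ e^(−k_1 t_c) = 39.9 × 0.7032 = 28.06 mg/L, and at the critical point k_a D_c = k_1 L, so D_c = (0.193/1.14) × 28.06 = 4.750 mg/L.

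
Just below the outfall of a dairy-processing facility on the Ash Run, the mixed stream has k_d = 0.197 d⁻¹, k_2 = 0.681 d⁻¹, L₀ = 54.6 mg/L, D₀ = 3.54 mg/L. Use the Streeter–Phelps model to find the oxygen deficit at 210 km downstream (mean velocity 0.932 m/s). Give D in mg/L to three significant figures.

D ≈ 10.1 mg/L

Travel time t = x/v = 210 km / (0.932 m/s) = 210000 m / 0.932 m/s = 225300 s = 2.608 d.
k_d L₀/(k_2−k_d) = 0.197×54.6/(0.681−0.197) = 10.76/0.4840 = 22.22 mg/L.
e^(−k_d t) = e^(−0.197×2.608) = 0.5982; e^(−k_2 t) = e^(−0.681×2.608) = 0.1693.
D = 22.22 × (0.5982 − 0.1693) + 3.54 × 0.1693 = 9.532 + 0.5994 = 10.13 mg/L.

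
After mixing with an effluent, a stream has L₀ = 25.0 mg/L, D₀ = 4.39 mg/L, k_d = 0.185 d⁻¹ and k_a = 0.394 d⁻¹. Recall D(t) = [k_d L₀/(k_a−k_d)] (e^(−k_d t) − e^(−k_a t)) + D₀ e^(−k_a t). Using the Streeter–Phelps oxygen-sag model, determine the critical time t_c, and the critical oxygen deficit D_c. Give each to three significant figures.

t_c ≈ 2.56 d; D_c ≈ 7.31 mg/L

With k_a/k_d = 2.130 and 1 − D₀(k_a−k_d)/(k_d L₀) = 0.8016,
t_c = ln(2.130 × 0.8016) / (0.394 − 0.185) = ln(1.707) / 0.2090 = 0.5349/0.2090 = 2.559 d.
L(t_c) = L₀ e^(−k_d t_c) = 25.0 × 0.6228 = 15.57 mg/L, and at the critical point k_a D_c = k_d L, so D_c = (0.185/0.394) × 15.57 = 7.311 mg/L.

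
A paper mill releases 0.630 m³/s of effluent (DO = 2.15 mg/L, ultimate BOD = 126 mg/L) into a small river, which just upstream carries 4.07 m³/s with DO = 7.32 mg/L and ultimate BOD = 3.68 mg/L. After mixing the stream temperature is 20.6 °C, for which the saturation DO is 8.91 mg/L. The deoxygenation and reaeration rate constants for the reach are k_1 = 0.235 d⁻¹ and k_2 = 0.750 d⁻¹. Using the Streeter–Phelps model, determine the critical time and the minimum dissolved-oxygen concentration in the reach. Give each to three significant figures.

Mixed DO = (4.07×7.32 + 0.630×2.15)/(4.07+0.630) = 31.15/4.700 = 6.627 mg/L.
Mixed L₀ = (4.07×3.68 + 0.630×126)/(4.700) = 94.36/4.700 = 20.08 mg/L.
Initial deficit D₀ = C_s − DO₀ = 8.91 − 6.627 = 2.283 mg/L.
t_c = (1/0.5150) ln[(0.750/0.235)(1 − 2.283×0.5150/(0.235×20.08))] = 1.942 × ln(2.396) = 1.697 d.
D_c = (0.235/0.750) × 20.08 × e^(−0.235×1.697) = 0.3133 × 20.08 × 0.6712 = 4.222 mg/L.
Minimum DO = 8.91 − 4.222 = 4.688 mg/L.

t_c ≈ 1.70 d; minimum DO ≈ 4.69 mg/L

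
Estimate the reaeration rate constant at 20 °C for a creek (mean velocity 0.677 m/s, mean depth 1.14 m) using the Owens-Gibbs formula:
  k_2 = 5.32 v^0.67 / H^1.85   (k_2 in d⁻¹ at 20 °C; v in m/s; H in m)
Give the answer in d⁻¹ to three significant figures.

k_2 ≈ 3.21 d⁻¹

k_2 = 5.32 × 0.677^0.67 / 1.14^1.85 = 5.32 × 0.7700 / 1.274 = 3.215 d⁻¹.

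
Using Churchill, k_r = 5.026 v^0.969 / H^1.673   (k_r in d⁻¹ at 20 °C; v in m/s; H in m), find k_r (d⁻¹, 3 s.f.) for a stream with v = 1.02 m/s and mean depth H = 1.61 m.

k_r ≈ 2.31 d⁻¹

k_r = 5.026 × 1.02^0.969 / 1.61^1.673 = 5.026 × 1.019 / 2.218 = 2.310 d⁻¹.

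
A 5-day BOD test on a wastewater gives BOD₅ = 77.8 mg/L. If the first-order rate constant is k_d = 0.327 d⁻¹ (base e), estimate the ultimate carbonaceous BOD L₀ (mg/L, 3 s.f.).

BOD₅ = L₀(1 − e^(−5k_d)) ⇒ L₀ = BOD₅ / (1 − e^(−5×0.327))
= 77.8 / (1 − 0.1950) = 77.8 / 0.8050 = 96.64 mg/L.

L₀ ≈ 96.6 mg/L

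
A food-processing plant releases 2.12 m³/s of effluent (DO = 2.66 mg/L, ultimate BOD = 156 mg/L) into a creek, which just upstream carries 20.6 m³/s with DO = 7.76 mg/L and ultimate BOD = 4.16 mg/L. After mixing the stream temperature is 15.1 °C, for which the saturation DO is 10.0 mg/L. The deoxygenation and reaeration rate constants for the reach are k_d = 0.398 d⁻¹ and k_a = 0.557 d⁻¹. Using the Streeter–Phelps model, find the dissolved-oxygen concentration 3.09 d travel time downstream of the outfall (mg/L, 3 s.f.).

Mixed DO = (20.6×7.76 + 2.12×2.66)/(20.6+2.12) = 165.5/22.72 = 7.284 mg/L.
Mixed L₀ = (20.6×4.16 + 2.12×156)/(22.72) = 416.4/22.72 = 18.33 mg/L.
Initial deficit D₀ = C_s − DO₀ = 10.0 − 7.284 = 2.716 mg/L.
D(3.09) = [0.398×18.33/(0.557−0.398)](e^(−0.398×3.09) − e^(−0.557×3.09)) + 2.716 e^(−0.557×3.09)
= 45.88 × (0.2923 − 0.1789) + 2.716 × 0.1789 = 5.692 mg/L.
DO = 10.0 − 5.692 = 4.308 mg/L.

DO ≈ 4.31 mg/L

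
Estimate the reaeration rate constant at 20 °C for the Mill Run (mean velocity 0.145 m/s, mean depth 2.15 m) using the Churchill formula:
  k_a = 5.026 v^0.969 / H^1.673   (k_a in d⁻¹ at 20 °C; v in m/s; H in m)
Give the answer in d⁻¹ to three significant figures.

k_a = 5.026 × 0.145^0.969 / 2.15^1.673 = 5.026 × 0.1539 / 3.599 = 0.2150 d⁻¹.

k_a ≈ 0.215 d⁻¹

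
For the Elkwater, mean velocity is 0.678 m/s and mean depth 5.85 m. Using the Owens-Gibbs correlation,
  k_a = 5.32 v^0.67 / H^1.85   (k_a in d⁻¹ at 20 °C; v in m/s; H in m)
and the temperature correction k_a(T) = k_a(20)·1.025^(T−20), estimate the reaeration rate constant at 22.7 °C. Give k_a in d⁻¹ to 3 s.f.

k_a ≈ 0.167 d⁻¹

k_a(20) = 5.32 × 0.678^0.67 / 5.85^1.85 = 5.32 × 0.7708 / 26.26 = 0.1562 d⁻¹.
k_a(22.7) = 0.1562 × 1.025^(22.7−20) = 0.1562 × 1.069 = 0.1669 d⁻¹.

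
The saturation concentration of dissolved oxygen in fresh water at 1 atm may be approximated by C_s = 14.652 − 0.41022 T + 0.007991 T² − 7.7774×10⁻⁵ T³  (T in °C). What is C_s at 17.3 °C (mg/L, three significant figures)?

C_s ≈ 9.54 mg/L

C_s = 14.652 − 0.41022×17.3 + 0.007991×17.3² − 7.7774×10⁻⁵×17.3³ = 9.544 mg/L.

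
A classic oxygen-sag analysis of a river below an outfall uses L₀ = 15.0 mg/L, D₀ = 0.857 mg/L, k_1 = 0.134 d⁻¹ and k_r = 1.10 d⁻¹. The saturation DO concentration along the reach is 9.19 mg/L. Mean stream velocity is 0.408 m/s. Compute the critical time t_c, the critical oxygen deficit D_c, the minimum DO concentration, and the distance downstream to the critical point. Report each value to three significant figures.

With k_r/k_1 = 8.209 and 1 − D₀(k_r−k_1)/(k_1 L₀) = 0.5881,
t_c = ln(8.209 × 0.5881) / (1.10 − 0.134) = ln(4.828) / 0.9660 = 1.574/0.9660 = 1.630 d.
D_c = (k_1/k_r) L₀ e^(−k_1 t_c) = (0.134/1.10) × 15.0 × e^(−0.134×1.630) = 0.1218 × 15.0 × 0.8038 = 1.469 mg/L.
Minimum DO = C_s − D_c = 9.19 − 1.469 = 7.721 mg/L.
x_c = v t_c = 0.408 m/s × 1.630 d × 86400 s/d = 57450 m ≈ 57.5 km.

t_c ≈ 1.63 d; D_c ≈ 1.47 mg/L; min DO ≈ 7.72 mg/L; x_c ≈ 57.5 km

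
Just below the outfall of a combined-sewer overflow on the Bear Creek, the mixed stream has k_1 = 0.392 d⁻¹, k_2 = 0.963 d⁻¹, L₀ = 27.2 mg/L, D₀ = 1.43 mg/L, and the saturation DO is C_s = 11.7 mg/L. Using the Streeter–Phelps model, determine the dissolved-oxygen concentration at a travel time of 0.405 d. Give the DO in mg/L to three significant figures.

DO ≈ 7.44 mg/L

k_1 L₀/(k_2−k_1) = 0.392×27.2/(0.963−0.392) = 10.66/0.5710 = 18.67 mg/L.
e^(−k_1 t) = e^(−0.392×0.4050) = 0.8532; e^(−k_2 t) = e^(−0.963×0.4050) = 0.6770.
D = 18.67 × (0.8532 − 0.6770) + 1.43 × 0.6770 = 3.289 + 0.9682 = 4.258 mg/L.
DO = C_s − D = 11.7 − 4.258 = 7.442 mg/L.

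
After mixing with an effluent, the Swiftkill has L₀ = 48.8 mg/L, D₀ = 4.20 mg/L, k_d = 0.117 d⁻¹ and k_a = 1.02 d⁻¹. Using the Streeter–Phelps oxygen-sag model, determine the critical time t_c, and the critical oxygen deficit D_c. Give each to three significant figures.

With k_a/k_d = 8.718 and 1 − D₀(k_a−k_d)/(k_d L₀) = 0.3358,
t_c = ln(8.718 × 0.3358) / (1.02 − 0.117) = ln(2.927) / 0.9030 = 1.074/0.9030 = 1.189 d.
L(t_c) = L₀ e^(−k_d t_c) = 48.8 × 0.8701 = 42.46 mg/L, and at the critical point k_a D_c = k_d L, so D_c = (0.117/1.02) × 42.46 = 4.870 mg/L.

t_c ≈ 1.19 d; D_c ≈ 4.87 mg/L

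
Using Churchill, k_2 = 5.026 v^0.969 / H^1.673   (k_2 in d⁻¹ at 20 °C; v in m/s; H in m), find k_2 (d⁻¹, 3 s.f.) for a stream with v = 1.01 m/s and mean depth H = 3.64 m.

k_2 ≈ 0.584 d⁻¹

k_2 = 5.026 × 1.01^0.969 / 3.64^1.673 = 5.026 × 1.010 / 8.684 = 0.5844 d⁻¹.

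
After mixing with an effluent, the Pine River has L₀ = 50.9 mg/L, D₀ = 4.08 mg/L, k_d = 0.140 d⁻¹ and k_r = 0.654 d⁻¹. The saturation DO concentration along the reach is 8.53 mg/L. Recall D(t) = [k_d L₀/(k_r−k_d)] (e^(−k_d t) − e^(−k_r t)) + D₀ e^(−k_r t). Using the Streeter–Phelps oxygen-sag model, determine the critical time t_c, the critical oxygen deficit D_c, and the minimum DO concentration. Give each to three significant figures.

With k_r/k_d = 4.671 and 1 − D₀(k_r−k_d)/(k_d L₀) = 0.7057,
t_c = ln(4.671 × 0.7057) / (0.654 − 0.140) = ln(3.297) / 0.5140 = 1.193/0.5140 = 2.321 d.
L(t_c) = L₀ e^(−k_d t_c) = 50.9 × 0.7226 = 36.78 mg/L, and at the critical point k_r D_c = k_d L, so D_c = (0.140/0.654) × 36.78 = 7.873 mg/L.
Minimum DO = C_s − D_c = 8.53 − 7.873 = 0.6567 mg/L.

t_c ≈ 2.32 d; D_c ≈ 7.87 mg/L; min DO ≈ 0.657 mg/L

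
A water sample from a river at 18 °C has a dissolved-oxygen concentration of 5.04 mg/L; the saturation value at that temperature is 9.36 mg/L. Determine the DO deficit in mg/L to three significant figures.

D ≈ 4.32 mg/L

D = C_s − C = 9.36 − 5.04 = 4.32 mg/L.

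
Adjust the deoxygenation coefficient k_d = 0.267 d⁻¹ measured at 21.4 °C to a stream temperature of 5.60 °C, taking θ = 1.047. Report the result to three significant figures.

k_d ≈ 0.129 d⁻¹

k_d(T₂) = k_d(T₁) · θ^(T₂−T₁) = 0.267 × 1.047^(5.60−21.4)
= 0.267 × 1.047^-15.8 = 0.267 × 0.4840 = 0.1292 d⁻¹.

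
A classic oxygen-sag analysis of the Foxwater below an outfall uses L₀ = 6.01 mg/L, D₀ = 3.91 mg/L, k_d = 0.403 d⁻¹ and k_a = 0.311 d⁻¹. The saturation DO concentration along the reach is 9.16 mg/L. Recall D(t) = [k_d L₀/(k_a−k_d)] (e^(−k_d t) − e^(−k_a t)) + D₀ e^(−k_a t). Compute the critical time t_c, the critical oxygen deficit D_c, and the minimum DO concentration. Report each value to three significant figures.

t_c ≈ 1.31 d; D_c ≈ 4.59 mg/L; min DO ≈ 4.57 mg/L

With k_a/k_d = 0.7717 and 1 − D₀(k_a−k_d)/(k_d L₀) = 1.149,
t_c = ln(0.7717 × 1.149) / (0.311 − 0.403) = ln(0.8863) / -0.09200 = -0.1207/-0.09200 = 1.312 d.
D_c = (k_d/k_a) L₀ e^(−k_d t_c) = (0.403/0.311) × 6.01 × e^(−0.403×1.312) = 1.296 × 6.01 × 0.5894 = 4.590 mg/L.
Minimum DO = C_s − D_c = 9.16 − 4.590 = 4.570 mg/L.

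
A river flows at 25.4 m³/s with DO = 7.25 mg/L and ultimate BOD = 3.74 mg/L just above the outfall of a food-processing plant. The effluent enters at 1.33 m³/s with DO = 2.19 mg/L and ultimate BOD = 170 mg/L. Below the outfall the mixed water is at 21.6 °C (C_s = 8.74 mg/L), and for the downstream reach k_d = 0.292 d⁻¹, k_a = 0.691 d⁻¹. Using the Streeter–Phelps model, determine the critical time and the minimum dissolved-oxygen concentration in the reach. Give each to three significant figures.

Mixed DO = (25.4×7.25 + 1.33×2.19)/(25.4+1.33) = 187.1/26.73 = 6.998 mg/L.
Mixed L₀ = (25.4×3.74 + 1.33×170)/(26.73) = 321.1/26.73 = 12.01 mg/L.
Initial deficit D₀ = C_s − DO₀ = 8.74 − 6.998 = 1.742 mg/L.
t_c = (1/0.3990) ln[(0.691/0.292)(1 − 1.742×0.3990/(0.292×12.01))] = 2.506 × ln(1.898) = 1.605 d.
D_c = (0.292/0.691) × 12.01 × e^(−0.292×1.605) = 0.4226 × 12.01 × 0.6258 = 3.176 mg/L.
Minimum DO = 8.74 − 3.176 = 5.564 mg/L.

t_c ≈ 1.61 d; minimum DO ≈ 5.56 mg/L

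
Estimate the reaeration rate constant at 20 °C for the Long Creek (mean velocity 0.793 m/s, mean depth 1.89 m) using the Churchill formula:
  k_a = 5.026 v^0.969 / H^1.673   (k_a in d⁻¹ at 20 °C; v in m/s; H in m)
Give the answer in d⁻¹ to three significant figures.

k_a = 5.026 × 0.793^0.969 / 1.89^1.673 = 5.026 × 0.7987 / 2.901 = 1.384 d⁻¹.

k_a ≈ 1.38 d⁻¹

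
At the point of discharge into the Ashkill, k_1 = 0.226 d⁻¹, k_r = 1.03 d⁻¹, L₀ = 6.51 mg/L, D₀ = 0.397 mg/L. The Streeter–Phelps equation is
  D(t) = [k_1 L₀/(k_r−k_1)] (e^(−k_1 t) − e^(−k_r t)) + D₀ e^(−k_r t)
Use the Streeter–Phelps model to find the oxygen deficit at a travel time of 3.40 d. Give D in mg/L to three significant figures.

k_1 L₀/(k_r−k_1) = 0.226×6.51/(1.03−0.226) = 1.471/0.8040 = 1.830 mg/L.
e^(−k_1 t) = e^(−0.226×3.400) = 0.4638; e^(−k_r t) = e^(−1.03×3.400) = 0.03014.
D = 1.830 × (0.4638 − 0.03014) + 0.397 × 0.03014 = 0.7935 + 0.01196 = 0.8055 mg/L.

D ≈ 0.805 mg/L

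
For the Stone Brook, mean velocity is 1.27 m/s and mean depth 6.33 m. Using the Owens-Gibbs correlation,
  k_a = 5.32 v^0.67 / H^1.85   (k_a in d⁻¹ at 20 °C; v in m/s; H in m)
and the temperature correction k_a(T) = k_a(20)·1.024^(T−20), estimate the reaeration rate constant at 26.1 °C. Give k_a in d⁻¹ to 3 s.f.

k_a(20) = 5.32 × 1.27^0.67 / 6.33^1.85 = 5.32 × 1.174 / 30.38 = 0.2055 d⁻¹.
k_a(26.1) = 0.2055 × 1.024^(26.1−20) = 0.2055 × 1.156 = 0.2375 d⁻¹.

k_a ≈ 0.238 d⁻¹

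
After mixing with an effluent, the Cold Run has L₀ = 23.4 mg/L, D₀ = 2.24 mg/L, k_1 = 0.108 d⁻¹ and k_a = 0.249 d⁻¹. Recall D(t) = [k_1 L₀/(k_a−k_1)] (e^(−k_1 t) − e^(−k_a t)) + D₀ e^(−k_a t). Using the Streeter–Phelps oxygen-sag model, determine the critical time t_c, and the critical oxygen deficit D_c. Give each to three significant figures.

t_c = [1/(k_a−k_1)] ln[(k_a/k_1)(1 − D₀(k_a−k_1)/(k_1 L₀))]
= [1/(0.249−0.108)] ln[(0.249/0.108)(1 − 2.24×0.1410/(0.108×23.4))]
= (1/0.1410) ln[2.306 × 0.8750] = 7.092 × ln(2.017) = 7.092 × 0.7018 = 4.977 d.
L(t_c) = L₀ e^(−k_1 t_c) = 23.4 × 0.5842 = 13.67 mg/L, and at the critical point k_a D_c = k_1 L, so D_c = (0.108/0.249) × 13.67 = 5.929 mg/L.

t_c ≈ 4.98 d; D_c ≈ 5.93 mg/L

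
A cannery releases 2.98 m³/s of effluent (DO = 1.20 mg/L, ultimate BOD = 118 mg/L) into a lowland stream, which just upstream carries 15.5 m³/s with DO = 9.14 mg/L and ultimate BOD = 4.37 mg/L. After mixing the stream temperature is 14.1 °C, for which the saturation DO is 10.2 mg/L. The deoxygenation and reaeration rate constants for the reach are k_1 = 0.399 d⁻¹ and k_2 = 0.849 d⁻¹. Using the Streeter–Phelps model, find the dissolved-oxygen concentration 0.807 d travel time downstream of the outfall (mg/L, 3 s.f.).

Mixed DO = (15.5×9.14 + 2.98×1.20)/(15.5+2.98) = 145.2/18.48 = 7.860 mg/L.
Mixed L₀ = (15.5×4.37 + 2.98×118)/(18.48) = 419.4/18.48 = 22.69 mg/L.
Initial deficit D₀ = C_s − DO₀ = 10.2 − 7.860 = 2.340 mg/L.
D(0.807) = [0.399×22.69/(0.849−0.399)](e^(−0.399×0.807) − e^(−0.849×0.807)) + 2.340 e^(−0.849×0.807)
= 20.12 × (0.7247 − 0.5040) + 2.340 × 0.5040 = 5.620 mg/L.
DO = 10.2 − 5.620 = 4.580 mg/L.

DO ≈ 4.58 mg/L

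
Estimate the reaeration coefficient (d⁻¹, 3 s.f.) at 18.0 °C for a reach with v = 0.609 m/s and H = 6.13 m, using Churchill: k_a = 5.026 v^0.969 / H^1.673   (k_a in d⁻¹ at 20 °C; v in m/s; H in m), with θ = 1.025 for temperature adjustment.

k_a ≈ 0.142 d⁻¹

k_a(20) = 5.026 × 0.609^0.969 / 6.13^1.673 = 5.026 × 0.6184 / 20.77 = 0.1497 d⁻¹.
k_a(18.0) = 0.1497 × 1.025^(18.0−20) = 0.1497 × 0.9518 = 0.1424 d⁻¹.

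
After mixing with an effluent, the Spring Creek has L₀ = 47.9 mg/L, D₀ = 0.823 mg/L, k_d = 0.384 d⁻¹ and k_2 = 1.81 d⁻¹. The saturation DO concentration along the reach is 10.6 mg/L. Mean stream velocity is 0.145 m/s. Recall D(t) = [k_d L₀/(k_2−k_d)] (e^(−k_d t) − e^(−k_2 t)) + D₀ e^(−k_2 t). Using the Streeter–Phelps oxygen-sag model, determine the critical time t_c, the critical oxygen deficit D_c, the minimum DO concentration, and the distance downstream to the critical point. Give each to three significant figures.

With k_2/k_d = 4.714 and 1 − D₀(k_2−k_d)/(k_d L₀) = 0.9362,
t_c = ln(4.714 × 0.9362) / (1.81 − 0.384) = ln(4.413) / 1.426 = 1.485/1.426 = 1.041 d.
D_c = (k_d/k_2) L₀ e^(−k_d t_c) = (0.384/1.81) × 47.9 × e^(−0.384×1.041) = 0.2122 × 47.9 × 0.6705 = 6.814 mg/L.
Minimum DO = C_s − D_c = 10.6 − 6.814 = 3.786 mg/L.
x_c = v t_c = 0.145 m/s × 1.041 d × 86400 s/d = 13040 m ≈ 13.0 km.

t_c ≈ 1.04 d; D_c ≈ 6.81 mg/L; min DO ≈ 3.79 mg/L; x_c ≈ 13.0 km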